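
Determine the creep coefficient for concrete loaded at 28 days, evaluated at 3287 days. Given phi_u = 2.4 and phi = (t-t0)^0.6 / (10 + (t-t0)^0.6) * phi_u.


dt = 3287 - 28 = 3259
phi = 3259^0.6 / (10 + 3259^0.6) * 2.4
= 2.226

2.226


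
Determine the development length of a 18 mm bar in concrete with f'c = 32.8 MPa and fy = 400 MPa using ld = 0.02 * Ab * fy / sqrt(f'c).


Ab = pi * 18^2 / 4 = 254.469 mm2
ld = 0.02 * 254.469 * 400 / sqrt(32.8)
= 355.5 mm

355.5


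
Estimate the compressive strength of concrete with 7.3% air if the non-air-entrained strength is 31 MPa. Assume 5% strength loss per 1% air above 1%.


Strength loss = (7.3 - 1) * 5 = 31.5%
f'c = 31 * (1 - 31.5/100)
= 21.24 MPa

21.24


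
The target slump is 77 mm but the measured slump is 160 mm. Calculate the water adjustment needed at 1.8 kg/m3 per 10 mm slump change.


Difference = 77 - 160 = -83 mm
Water adjustment = -83 * 1.8 / 10 = -14.9 kg/m3

-14.9


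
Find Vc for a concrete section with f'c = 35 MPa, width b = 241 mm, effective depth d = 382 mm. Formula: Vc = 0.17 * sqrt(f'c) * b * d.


Vc = 0.17 * sqrt(35) * 241 * 382 / 1000
= 92.59 kN

92.59


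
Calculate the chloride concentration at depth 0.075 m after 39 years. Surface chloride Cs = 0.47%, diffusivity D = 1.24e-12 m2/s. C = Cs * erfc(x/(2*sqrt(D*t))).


t_seconds = 39 * 365.25 * 24 * 3600 = 1230746400.0 s
arg = 0.075 / (2 * sqrt(1.24e-12 * 1230746400.0))
= 0.9599
erfc(0.9599) = 0.1746
C = 0.47 * 0.1746 = 0.0821%

0.0821


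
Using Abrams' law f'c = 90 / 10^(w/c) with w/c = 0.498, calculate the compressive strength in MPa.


f'c = 90 / 10^0.498
= 90 / 3.148
= 28.59 MPa

28.59


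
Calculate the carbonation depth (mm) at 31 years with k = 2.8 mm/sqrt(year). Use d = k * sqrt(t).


depth = k * sqrt(t)
= 2.8 * sqrt(31)
= 15.59 mm

15.59


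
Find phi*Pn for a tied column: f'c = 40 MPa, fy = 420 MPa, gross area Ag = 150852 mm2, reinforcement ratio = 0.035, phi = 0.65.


Ast = rho * Ag = 0.035 * 150852 = 5279.82 mm2
phi*Pn = 0.65 * 0.80 * (0.85 * 40 * (150852 - 5279.82) + 420 * 5279.82) / 1000
= 3726.83 kN

3726.83


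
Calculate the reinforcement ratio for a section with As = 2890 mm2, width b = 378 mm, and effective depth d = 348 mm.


rho = As / (b * d)
= 2890 / (378 * 348)
= 0.022

0.022


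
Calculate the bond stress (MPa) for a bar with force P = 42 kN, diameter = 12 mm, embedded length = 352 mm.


u = P / (pi * db * ld)
= 42 * 1000 / (pi * 12 * 352)
= 3.165 MPa

3.165


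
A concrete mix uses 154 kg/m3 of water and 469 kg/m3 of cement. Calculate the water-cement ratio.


w/c = water / cement
w/c = 154 / 469 = 0.328

0.328


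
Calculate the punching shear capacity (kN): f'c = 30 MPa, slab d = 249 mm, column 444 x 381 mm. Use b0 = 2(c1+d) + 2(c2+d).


b0 = 2*(444 + 249) + 2*(381 + 249) = 2646 mm
Vc = 0.33 * sqrt(30) * 2646 * 249 / 1000
= 1190.87 kN

1190.87


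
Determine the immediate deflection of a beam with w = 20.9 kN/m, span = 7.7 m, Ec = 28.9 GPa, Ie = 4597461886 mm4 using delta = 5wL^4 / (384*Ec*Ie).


Convert: L = 7.7 m = 7700 mm, Ec = 28.9 GPa = 28900 MPa
delta = 5 * 20.9 * 7700^4 / (384 * 28900 * 4597461886)
= 7.2 mm

7.2


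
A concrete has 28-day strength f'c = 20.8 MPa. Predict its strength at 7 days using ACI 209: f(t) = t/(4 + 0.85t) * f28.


f(7) = 7 / (4 + 0.85 * 7) * 20.8
= 7 / 9.95 * 20.8
= 14.63 MPa

14.63


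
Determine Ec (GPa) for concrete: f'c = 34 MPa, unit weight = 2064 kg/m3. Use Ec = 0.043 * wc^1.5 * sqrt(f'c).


Ec = 0.043 * 2064^1.5 * sqrt(34) / 1000
= 23.51 GPa

23.51


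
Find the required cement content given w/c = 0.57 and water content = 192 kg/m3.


Cement = water / (w/c)
= 192 / 0.57
= 336.8 kg/m3

336.8


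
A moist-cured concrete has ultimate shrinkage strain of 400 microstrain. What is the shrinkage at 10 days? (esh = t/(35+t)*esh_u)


esh(10) = 10 / (35 + 10) * 400
= 10 / 45 * 400
= 88.9 microstrain

88.9


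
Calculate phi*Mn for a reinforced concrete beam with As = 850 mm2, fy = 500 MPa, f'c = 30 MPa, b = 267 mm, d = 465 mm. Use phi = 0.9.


a = As * fy / (0.85 * f'c * b)
= 850 * 500 / (0.85 * 30 * 267)
= 62.422 mm
Mn = As * fy * (d - a/2) / 10^6
= 184.3603 kN-m
phi*Mn = 0.9 * 184.3603 = 165.92 kN-m

165.92


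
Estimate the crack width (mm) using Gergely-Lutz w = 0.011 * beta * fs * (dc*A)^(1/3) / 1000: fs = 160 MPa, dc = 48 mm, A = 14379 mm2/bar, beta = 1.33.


w = 0.011 * beta * fs * (dc * A)^(1/3) / 1000
= 0.011 * 1.33 * 160 * (48 * 14379)^(1/3) / 1000
= 0.207 mm

0.207


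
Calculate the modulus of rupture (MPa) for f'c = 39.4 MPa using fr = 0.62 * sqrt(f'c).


fr = 0.62 * sqrt(39.4)
= 3.892 MPa

3.892


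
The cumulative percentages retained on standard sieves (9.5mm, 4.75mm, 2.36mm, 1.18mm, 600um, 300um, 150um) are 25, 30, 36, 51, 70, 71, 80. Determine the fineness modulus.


FM = sum(cumulative % retained) / 100
= 363 / 100
= 3.63

3.63


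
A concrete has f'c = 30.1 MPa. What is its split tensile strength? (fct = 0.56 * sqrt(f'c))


fct = 0.56 * sqrt(30.1)
= 0.56 * 5.486
= 3.072 MPa

3.072


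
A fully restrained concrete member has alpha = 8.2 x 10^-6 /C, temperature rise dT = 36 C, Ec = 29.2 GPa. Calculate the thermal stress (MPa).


sigma = alpha * dT * Ec
= 8.2e-6 * 36 * 29.2 * 1000
= 8.62 MPa

8.62


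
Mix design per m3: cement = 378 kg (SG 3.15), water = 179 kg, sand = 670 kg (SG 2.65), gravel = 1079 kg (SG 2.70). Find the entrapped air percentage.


Vol cement = 378 / (3.15 * 1000) = 0.12 m3
Vol water = 179 / 1000 = 0.179 m3
Vol sand = 670 / (2.65 * 1000) = 0.25283 m3
Vol gravel = 1079 / (2.70 * 1000) = 0.39963 m3
Total solid + water volume = 0.95146 m3
Air = (1 - 0.95146) * 100 = 4.85%

4.85


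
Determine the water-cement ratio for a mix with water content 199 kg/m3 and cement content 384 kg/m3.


w/c = water / cement
w/c = 199 / 384 = 0.518

0.518


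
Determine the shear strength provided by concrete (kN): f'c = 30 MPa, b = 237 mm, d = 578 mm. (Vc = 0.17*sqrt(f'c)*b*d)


Vc = 0.17 * sqrt(30) * 237 * 578 / 1000
= 127.55 kN

127.55


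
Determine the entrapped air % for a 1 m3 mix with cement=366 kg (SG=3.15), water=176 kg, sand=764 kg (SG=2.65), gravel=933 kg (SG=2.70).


Vol cement = 366 / (3.15 * 1000) = 0.11619 m3
Vol water = 176 / 1000 = 0.176 m3
Vol sand = 764 / (2.65 * 1000) = 0.288302 m3
Vol gravel = 933 / (2.70 * 1000) = 0.345556 m3
Total solid + water volume = 0.926048 m3
Air = (1 - 0.926048) * 100 = 7.4%

7.4


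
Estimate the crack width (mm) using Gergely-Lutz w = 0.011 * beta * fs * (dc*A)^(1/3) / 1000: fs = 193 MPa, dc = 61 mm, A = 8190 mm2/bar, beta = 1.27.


w = 0.011 * beta * fs * (dc * A)^(1/3) / 1000
= 0.011 * 1.27 * 193 * (61 * 8190)^(1/3) / 1000
= 0.214 mm

0.214


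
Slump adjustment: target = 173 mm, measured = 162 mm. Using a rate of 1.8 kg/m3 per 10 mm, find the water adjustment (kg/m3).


Difference = 173 - 162 = 11 mm
Water adjustment = 11 * 1.8 / 10 = 2.0 kg/m3

2.0


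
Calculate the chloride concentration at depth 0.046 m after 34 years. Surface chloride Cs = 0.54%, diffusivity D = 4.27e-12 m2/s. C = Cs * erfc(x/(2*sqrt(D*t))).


t_seconds = 34 * 365.25 * 24 * 3600 = 1072958400.0 s
arg = 0.046 / (2 * sqrt(4.27e-12 * 1072958400.0))
= 0.3398
erfc(0.3398) = 0.6308
C = 0.54 * 0.6308 = 0.3407%

0.3407


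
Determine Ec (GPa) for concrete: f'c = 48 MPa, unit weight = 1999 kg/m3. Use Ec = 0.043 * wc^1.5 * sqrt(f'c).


Ec = 0.043 * 1999^1.5 * sqrt(48) / 1000
= 26.63 GPa

26.63


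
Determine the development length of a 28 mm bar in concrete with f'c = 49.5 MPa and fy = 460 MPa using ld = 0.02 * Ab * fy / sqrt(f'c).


Ab = pi * 28^2 / 4 = 615.752 mm2
ld = 0.02 * 615.752 * 460 / sqrt(49.5)
= 805.2 mm

805.2


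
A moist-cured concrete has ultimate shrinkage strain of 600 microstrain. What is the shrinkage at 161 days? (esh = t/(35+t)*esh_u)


esh(161) = 161 / (35 + 161) * 600
= 161 / 196 * 600
= 492.9 microstrain

492.9


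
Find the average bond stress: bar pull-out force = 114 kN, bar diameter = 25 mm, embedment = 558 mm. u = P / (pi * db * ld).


u = P / (pi * db * ld)
= 114 * 1000 / (pi * 25 * 558)
= 2.601 MPa

2.601


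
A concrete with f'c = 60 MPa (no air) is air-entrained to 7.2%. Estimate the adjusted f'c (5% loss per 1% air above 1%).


Strength loss = (7.2 - 1) * 5 = 31.0%
f'c = 60 * (1 - 31.0/100)
= 41.4 MPa

41.4


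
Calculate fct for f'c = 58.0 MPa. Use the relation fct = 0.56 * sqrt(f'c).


fct = 0.56 * sqrt(58.0)
= 0.56 * 7.616
= 4.265 MPa

4.265


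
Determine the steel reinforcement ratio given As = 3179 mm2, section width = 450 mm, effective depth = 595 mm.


rho = As / (b * d)
= 3179 / (450 * 595)
= 0.0119

0.0119


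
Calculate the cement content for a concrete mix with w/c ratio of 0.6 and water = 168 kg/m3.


Cement = water / (w/c)
= 168 / 0.6
= 280.0 kg/m3

280.0


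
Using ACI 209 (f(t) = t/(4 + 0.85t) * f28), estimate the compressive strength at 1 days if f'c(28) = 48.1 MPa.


f(1) = 1 / (4 + 0.85 * 1) * 48.1
= 1 / 4.85 * 48.1
= 9.92 MPa

9.92


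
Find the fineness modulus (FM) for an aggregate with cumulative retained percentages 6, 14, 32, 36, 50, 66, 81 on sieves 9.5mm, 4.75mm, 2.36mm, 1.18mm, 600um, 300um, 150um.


FM = sum(cumulative % retained) / 100
= 285 / 100
= 2.85

2.85


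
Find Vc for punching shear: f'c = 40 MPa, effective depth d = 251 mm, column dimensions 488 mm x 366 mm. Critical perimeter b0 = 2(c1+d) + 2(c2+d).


b0 = 2*(488 + 251) + 2*(366 + 251) = 2712 mm
Vc = 0.33 * sqrt(40) * 2712 * 251 / 1000
= 1420.72 kN

1420.72


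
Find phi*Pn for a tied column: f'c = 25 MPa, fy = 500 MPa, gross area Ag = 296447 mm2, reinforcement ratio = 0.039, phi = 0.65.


Ast = rho * Ag = 0.039 * 296447 = 11561.433 mm2
phi*Pn = 0.65 * 0.80 * (0.85 * 25 * (296447 - 11561.433) + 500 * 11561.433) / 1000
= 6153.96 kN

6153.96


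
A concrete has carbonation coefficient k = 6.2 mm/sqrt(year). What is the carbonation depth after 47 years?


depth = k * sqrt(t)
= 6.2 * sqrt(47)
= 42.51 mm

42.51


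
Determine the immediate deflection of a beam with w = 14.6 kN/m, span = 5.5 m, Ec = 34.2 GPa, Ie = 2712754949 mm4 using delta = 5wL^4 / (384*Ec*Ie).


Convert: L = 5.5 m = 5500 mm, Ec = 34.2 GPa = 34200 MPa
delta = 5 * 14.6 * 5500^4 / (384 * 34200 * 2712754949)
= 1.88 mm

1.88


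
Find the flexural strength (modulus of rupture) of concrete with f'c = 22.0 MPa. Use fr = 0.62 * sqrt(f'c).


fr = 0.62 * sqrt(22.0)
= 2.908 MPa

2.908


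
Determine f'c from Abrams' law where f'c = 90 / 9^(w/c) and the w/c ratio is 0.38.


f'c = 90 / 9^0.38
= 90 / 2.305
= 39.05 MPa

39.05


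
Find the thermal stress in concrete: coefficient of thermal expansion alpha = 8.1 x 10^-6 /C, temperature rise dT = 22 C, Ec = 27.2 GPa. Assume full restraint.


sigma = alpha * dT * Ec
= 8.1e-6 * 22 * 27.2 * 1000
= 4.847 MPa

4.847


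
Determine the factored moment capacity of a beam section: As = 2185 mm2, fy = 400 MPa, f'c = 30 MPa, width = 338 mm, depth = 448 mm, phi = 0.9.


a = As * fy / (0.85 * f'c * b)
= 2185 * 400 / (0.85 * 30 * 338)
= 101.4039 mm
Mn = As * fy * (d - a/2) / 10^6
= 347.2385 kN-m
phi*Mn = 0.9 * 347.2385 = 312.51 kN-m

312.51


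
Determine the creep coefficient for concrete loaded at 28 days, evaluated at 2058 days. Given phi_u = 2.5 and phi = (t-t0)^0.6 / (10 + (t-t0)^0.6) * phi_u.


dt = 2058 - 28 = 2030
phi = 2030^0.6 / (10 + 2030^0.6) * 2.5
= 2.265

2.265


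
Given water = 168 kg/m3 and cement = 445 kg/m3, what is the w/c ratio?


w/c = water / cement
w/c = 168 / 445 = 0.378

0.378


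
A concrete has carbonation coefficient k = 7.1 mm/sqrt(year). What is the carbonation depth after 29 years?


depth = k * sqrt(t)
= 7.1 * sqrt(29)
= 38.23 mm

38.23


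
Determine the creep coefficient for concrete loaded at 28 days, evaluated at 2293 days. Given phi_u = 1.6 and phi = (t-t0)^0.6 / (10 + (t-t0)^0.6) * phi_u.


dt = 2293 - 28 = 2265
phi = 2265^0.6 / (10 + 2265^0.6) * 1.6
= 1.458

1.458


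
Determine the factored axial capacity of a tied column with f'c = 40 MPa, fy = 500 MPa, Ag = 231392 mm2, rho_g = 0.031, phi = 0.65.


Ast = rho * Ag = 0.031 * 231392 = 7173.152 mm2
phi*Pn = 0.65 * 0.80 * (0.85 * 40 * (231392 - 7173.152) + 500 * 7173.152) / 1000
= 5829.21 kN

5829.21


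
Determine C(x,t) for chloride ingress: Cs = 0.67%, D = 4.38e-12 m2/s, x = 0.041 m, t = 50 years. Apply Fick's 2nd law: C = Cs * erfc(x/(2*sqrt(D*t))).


t_seconds = 50 * 365.25 * 24 * 3600 = 1577880000.0 s
arg = 0.041 / (2 * sqrt(4.38e-12 * 1577880000.0))
= 0.2466
erfc(0.2466) = 0.7273
C = 0.67 * 0.7273 = 0.4873%

0.4873


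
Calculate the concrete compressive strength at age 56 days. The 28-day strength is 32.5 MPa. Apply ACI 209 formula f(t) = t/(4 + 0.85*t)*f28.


f(56) = 56 / (4 + 0.85 * 56) * 32.5
= 56 / 51.6 * 32.5
= 35.27 MPa

35.27


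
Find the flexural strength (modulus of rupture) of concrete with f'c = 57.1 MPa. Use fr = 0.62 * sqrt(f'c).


fr = 0.62 * sqrt(57.1)
= 4.685 MPa

4.685


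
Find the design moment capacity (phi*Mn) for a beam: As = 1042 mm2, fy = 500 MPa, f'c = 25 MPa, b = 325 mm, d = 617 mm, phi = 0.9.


a = As * fy / (0.85 * f'c * b)
= 1042 * 500 / (0.85 * 25 * 325)
= 75.4389 mm
Mn = As * fy * (d - a/2) / 10^6
= 301.8052 kN-m
phi*Mn = 0.9 * 301.8052 = 271.62 kN-m

271.62


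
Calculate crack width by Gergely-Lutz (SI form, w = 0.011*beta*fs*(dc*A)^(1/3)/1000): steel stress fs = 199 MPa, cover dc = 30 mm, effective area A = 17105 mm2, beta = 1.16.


w = 0.011 * beta * fs * (dc * A)^(1/3) / 1000
= 0.011 * 1.16 * 199 * (30 * 17105)^(1/3) / 1000
= 0.203 mm

0.203


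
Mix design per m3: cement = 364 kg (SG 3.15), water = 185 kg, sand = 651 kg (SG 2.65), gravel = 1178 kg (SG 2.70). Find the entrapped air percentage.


Vol cement = 364 / (3.15 * 1000) = 0.115556 m3
Vol water = 185 / 1000 = 0.185 m3
Vol sand = 651 / (2.65 * 1000) = 0.24566 m3
Vol gravel = 1178 / (2.70 * 1000) = 0.436296 m3
Total solid + water volume = 0.982512 m3
Air = (1 - 0.982512) * 100 = 1.75%

1.75


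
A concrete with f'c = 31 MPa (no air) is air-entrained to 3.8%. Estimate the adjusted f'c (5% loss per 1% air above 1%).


Strength loss = (3.8 - 1) * 5 = 14.0%
f'c = 31 * (1 - 14.0/100)
= 26.66 MPa

26.66


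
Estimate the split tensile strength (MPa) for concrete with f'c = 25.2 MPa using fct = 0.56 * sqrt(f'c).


fct = 0.56 * sqrt(25.2)
= 0.56 * 5.02
= 2.811 MPa

2.811


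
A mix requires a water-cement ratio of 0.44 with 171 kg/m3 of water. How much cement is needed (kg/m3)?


Cement = water / (w/c)
= 171 / 0.44
= 388.6 kg/m3

388.6


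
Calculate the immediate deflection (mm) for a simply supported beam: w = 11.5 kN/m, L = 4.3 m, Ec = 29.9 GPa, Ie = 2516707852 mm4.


Convert: L = 4.3 m = 4300 mm, Ec = 29.9 GPa = 29900 MPa
delta = 5 * 11.5 * 4300^4 / (384 * 29900 * 2516707852)
= 0.68 mm

0.68


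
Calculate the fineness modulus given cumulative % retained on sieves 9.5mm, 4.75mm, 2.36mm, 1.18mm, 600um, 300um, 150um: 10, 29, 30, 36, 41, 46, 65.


FM = sum(cumulative % retained) / 100
= 257 / 100
= 2.57

2.57


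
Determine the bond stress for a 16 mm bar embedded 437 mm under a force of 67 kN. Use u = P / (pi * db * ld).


u = P / (pi * db * ld)
= 67 * 1000 / (pi * 16 * 437)
= 3.05 MPa

3.05


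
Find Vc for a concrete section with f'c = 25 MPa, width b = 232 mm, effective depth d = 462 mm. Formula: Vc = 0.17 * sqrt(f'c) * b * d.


Vc = 0.17 * sqrt(25) * 232 * 462 / 1000
= 91.11 kN

91.11


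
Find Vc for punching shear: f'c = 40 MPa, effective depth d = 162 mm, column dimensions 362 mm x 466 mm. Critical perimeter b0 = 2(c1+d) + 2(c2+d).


b0 = 2*(362 + 162) + 2*(466 + 162) = 2304 mm
Vc = 0.33 * sqrt(40) * 2304 * 162 / 1000
= 779.01 kN

779.01


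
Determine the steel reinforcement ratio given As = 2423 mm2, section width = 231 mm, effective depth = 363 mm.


rho = As / (b * d)
= 2423 / (231 * 363)
= 0.0289

0.0289


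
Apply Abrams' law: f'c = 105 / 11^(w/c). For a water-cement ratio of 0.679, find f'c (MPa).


f'c = 105 / 11^0.679
= 105 / 5.095
= 20.61 MPa

20.61


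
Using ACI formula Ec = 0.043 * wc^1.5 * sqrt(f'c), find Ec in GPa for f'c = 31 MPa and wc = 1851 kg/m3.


Ec = 0.043 * 1851^1.5 * sqrt(31) / 1000
= 19.07 GPa

19.07


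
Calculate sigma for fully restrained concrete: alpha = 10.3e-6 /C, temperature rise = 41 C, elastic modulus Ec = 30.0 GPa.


sigma = alpha * dT * Ec
= 10.3e-6 * 41 * 30.0 * 1000
= 12.669 MPa

12.669


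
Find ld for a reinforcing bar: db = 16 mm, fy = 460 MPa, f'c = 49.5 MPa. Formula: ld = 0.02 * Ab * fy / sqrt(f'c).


Ab = pi * 16^2 / 4 = 201.062 mm2
ld = 0.02 * 201.062 * 460 / sqrt(49.5)
= 262.9 mm

262.9


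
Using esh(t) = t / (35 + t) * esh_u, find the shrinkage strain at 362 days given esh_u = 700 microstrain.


esh(362) = 362 / (35 + 362) * 700
= 362 / 397 * 700
= 638.3 microstrain

638.3


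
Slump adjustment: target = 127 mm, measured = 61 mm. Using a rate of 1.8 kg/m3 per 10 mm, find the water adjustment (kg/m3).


Difference = 127 - 61 = 66 mm
Water adjustment = 66 * 1.8 / 10 = 11.9 kg/m3

11.9


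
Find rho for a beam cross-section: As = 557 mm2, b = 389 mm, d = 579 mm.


rho = As / (b * d)
= 557 / (389 * 579)
= 0.0025

0.0025


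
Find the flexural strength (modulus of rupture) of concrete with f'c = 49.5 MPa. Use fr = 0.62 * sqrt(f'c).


fr = 0.62 * sqrt(49.5)
= 4.362 MPa

4.362


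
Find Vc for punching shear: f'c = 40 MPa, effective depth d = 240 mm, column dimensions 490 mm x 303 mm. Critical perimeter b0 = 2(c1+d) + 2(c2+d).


b0 = 2*(490 + 240) + 2*(303 + 240) = 2546 mm
Vc = 0.33 * sqrt(40) * 2546 * 240 / 1000
= 1275.3 kN

1275.3


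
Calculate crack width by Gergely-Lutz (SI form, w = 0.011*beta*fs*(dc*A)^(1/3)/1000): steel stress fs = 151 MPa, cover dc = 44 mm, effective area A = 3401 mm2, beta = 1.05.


w = 0.011 * beta * fs * (dc * A)^(1/3) / 1000
= 0.011 * 1.05 * 151 * (44 * 3401)^(1/3) / 1000
= 0.093 mm

0.093


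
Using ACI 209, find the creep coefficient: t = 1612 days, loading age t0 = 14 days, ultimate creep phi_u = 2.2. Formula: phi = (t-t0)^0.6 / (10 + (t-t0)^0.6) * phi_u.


dt = 1612 - 14 = 1598
phi = 1598^0.6 / (10 + 1598^0.6) * 2.2
= 1.965

1.965


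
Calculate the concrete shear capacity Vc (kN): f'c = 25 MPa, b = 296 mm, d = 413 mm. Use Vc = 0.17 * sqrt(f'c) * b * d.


Vc = 0.17 * sqrt(25) * 296 * 413 / 1000
= 103.91 kN

103.91


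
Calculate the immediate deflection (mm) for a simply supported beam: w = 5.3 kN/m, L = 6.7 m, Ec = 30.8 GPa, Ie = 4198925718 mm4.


Convert: L = 6.7 m = 6700 mm, Ec = 30.8 GPa = 30800 MPa
delta = 5 * 5.3 * 6700^4 / (384 * 30800 * 4198925718)
= 1.08 mm

1.08


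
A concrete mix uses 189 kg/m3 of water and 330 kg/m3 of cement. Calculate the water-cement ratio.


w/c = water / cement
w/c = 189 / 330 = 0.573

0.573


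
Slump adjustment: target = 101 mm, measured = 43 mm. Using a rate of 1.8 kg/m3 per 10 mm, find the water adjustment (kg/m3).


Difference = 101 - 43 = 58 mm
Water adjustment = 58 * 1.8 / 10 = 10.4 kg/m3

10.4


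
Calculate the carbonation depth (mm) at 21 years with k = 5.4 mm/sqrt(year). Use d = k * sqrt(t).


depth = k * sqrt(t)
= 5.4 * sqrt(21)
= 24.75 mm

24.75


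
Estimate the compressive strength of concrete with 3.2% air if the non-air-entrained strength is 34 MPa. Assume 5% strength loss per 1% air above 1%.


Strength loss = (3.2 - 1) * 5 = 11.0%
f'c = 34 * (1 - 11.0/100)
= 30.26 MPa

30.26


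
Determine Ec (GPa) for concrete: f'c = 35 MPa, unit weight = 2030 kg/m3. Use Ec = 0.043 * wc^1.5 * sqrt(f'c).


Ec = 0.043 * 2030^1.5 * sqrt(35) / 1000
= 23.27 GPa

23.27


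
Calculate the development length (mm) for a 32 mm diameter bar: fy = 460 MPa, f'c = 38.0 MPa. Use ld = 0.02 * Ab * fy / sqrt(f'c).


Ab = pi * 32^2 / 4 = 804.248 mm2
ld = 0.02 * 804.248 * 460 / sqrt(38.0)
= 1200.3 mm

1200.3


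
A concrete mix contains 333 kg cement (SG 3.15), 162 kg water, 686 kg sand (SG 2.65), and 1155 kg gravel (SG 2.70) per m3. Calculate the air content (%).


Vol cement = 333 / (3.15 * 1000) = 0.105714 m3
Vol water = 162 / 1000 = 0.162 m3
Vol sand = 686 / (2.65 * 1000) = 0.258868 m3
Vol gravel = 1155 / (2.70 * 1000) = 0.427778 m3
Total solid + water volume = 0.95436 m3
Air = (1 - 0.95436) * 100 = 4.56%

4.56


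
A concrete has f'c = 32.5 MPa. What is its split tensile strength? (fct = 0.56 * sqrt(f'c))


fct = 0.56 * sqrt(32.5)
= 0.56 * 5.701
= 3.192 MPa

3.192


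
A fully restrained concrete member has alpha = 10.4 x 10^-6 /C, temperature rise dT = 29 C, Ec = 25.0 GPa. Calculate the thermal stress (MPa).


sigma = alpha * dT * Ec
= 10.4e-6 * 29 * 25.0 * 1000
= 7.54 MPa

7.54


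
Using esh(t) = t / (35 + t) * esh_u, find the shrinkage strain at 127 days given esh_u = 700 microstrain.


esh(127) = 127 / (35 + 127) * 700
= 127 / 162 * 700
= 548.8 microstrain

548.8


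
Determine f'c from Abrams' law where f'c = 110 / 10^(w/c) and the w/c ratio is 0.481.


f'c = 110 / 10^0.481
= 110 / 3.027
= 36.34 MPa

36.34


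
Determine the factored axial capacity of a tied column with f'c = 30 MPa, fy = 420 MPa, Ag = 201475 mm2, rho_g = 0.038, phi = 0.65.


Ast = rho * Ag = 0.038 * 201475 = 7656.05 mm2
phi*Pn = 0.65 * 0.80 * (0.85 * 30 * (201475 - 7656.05) + 420 * 7656.05) / 1000
= 4242.12 kN

4242.12


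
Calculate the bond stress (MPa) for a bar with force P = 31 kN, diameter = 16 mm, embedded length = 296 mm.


u = P / (pi * db * ld)
= 31 * 1000 / (pi * 16 * 296)
= 2.084 MPa

2.084


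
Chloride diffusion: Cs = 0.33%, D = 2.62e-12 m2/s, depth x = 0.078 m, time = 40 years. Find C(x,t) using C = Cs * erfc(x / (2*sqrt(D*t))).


t_seconds = 40 * 365.25 * 24 * 3600 = 1262304000.0 s
arg = 0.078 / (2 * sqrt(2.62e-12 * 1262304000.0))
= 0.6782
erfc(0.6782) = 0.3375
C = 0.33 * 0.3375 = 0.1114%

0.1114


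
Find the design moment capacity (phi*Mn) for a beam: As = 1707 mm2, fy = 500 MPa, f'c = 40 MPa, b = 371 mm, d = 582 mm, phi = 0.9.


a = As * fy / (0.85 * f'c * b)
= 1707 * 500 / (0.85 * 40 * 371)
= 67.6629 mm
Mn = As * fy * (d - a/2) / 10^6
= 467.8619 kN-m
phi*Mn = 0.9 * 467.8619 = 421.08 kN-m

421.08


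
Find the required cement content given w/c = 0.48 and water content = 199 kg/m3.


Cement = water / (w/c)
= 199 / 0.48
= 414.6 kg/m3

414.6


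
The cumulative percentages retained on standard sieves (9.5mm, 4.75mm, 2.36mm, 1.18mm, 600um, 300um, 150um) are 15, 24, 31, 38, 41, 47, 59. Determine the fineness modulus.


FM = sum(cumulative % retained) / 100
= 255 / 100
= 2.55

2.55


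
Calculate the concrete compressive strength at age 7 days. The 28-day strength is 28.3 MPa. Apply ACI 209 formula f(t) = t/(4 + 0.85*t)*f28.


f(7) = 7 / (4 + 0.85 * 7) * 28.3
= 7 / 9.95 * 28.3
= 19.91 MPa

19.91


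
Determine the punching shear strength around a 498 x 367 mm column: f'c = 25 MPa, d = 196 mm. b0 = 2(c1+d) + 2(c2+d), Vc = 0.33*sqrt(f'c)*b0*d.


b0 = 2*(498 + 196) + 2*(367 + 196) = 2514 mm
Vc = 0.33 * sqrt(25) * 2514 * 196 / 1000
= 813.03 kN

813.03


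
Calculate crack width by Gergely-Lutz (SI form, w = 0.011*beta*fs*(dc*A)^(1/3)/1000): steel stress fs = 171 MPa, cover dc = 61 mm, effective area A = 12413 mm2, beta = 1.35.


w = 0.011 * beta * fs * (dc * A)^(1/3) / 1000
= 0.011 * 1.35 * 171 * (61 * 12413)^(1/3) / 1000
= 0.231 mm

0.231


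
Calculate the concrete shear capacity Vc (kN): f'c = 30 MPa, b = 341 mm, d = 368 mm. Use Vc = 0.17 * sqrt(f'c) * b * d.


Vc = 0.17 * sqrt(30) * 341 * 368 / 1000
= 116.85 kN

116.85


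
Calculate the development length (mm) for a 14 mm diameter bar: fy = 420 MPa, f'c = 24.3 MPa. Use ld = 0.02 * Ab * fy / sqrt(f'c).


Ab = pi * 14^2 / 4 = 153.938 mm2
ld = 0.02 * 153.938 * 420 / sqrt(24.3)
= 262.3 mm

262.3


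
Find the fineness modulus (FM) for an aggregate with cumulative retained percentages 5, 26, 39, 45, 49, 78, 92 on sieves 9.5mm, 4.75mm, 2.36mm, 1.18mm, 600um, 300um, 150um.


FM = sum(cumulative % retained) / 100
= 334 / 100
= 3.34

3.34


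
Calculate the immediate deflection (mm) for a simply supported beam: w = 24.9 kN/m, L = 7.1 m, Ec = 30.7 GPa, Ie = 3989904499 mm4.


Convert: L = 7.1 m = 7100 mm, Ec = 30.7 GPa = 30700 MPa
delta = 5 * 24.9 * 7100^4 / (384 * 30700 * 3989904499)
= 6.73 mm

6.73


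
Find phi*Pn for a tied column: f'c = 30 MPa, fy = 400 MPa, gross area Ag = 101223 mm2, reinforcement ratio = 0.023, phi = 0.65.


Ast = rho * Ag = 0.023 * 101223 = 2328.129 mm2
phi*Pn = 0.65 * 0.80 * (0.85 * 30 * (101223 - 2328.129) + 400 * 2328.129) / 1000
= 1795.6 kN

1795.6


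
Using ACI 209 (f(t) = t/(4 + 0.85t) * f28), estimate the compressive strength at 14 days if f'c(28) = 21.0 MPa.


f(14) = 14 / (4 + 0.85 * 14) * 21.0
= 14 / 15.9 * 21.0
= 18.49 MPa

18.49


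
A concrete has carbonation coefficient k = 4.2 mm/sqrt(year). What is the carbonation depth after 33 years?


depth = k * sqrt(t)
= 4.2 * sqrt(33)
= 24.13 mm

24.13


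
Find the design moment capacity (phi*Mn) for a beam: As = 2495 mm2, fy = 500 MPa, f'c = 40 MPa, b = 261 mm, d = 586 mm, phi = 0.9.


a = As * fy / (0.85 * f'c * b)
= 2495 * 500 / (0.85 * 40 * 261)
= 140.5792 mm
Mn = As * fy * (d - a/2) / 10^6
= 643.3487 kN-m
phi*Mn = 0.9 * 643.3487 = 579.01 kN-m

579.01


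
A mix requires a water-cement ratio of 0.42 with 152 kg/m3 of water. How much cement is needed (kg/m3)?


Cement = water / (w/c)
= 152 / 0.42
= 361.9 kg/m3

361.9


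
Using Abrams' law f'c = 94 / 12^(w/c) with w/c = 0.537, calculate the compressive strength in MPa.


f'c = 94 / 12^0.537
= 94 / 3.798
= 24.75 MPa

24.75


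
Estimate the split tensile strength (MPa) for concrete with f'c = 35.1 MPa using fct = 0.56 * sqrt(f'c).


fct = 0.56 * sqrt(35.1)
= 0.56 * 5.925
= 3.318 MPa

3.318


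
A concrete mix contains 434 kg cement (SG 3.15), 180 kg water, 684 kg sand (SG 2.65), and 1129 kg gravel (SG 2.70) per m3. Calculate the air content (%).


Vol cement = 434 / (3.15 * 1000) = 0.137778 m3
Vol water = 180 / 1000 = 0.18 m3
Vol sand = 684 / (2.65 * 1000) = 0.258113 m3
Vol gravel = 1129 / (2.70 * 1000) = 0.418148 m3
Total solid + water volume = 0.994039 m3
Air = (1 - 0.994039) * 100 = 0.6%

0.6


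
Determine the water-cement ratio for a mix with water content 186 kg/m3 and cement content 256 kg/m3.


w/c = water / cement
w/c = 186 / 256 = 0.727

0.727


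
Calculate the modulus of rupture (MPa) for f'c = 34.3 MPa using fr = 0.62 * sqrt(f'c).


fr = 0.62 * sqrt(34.3)
= 3.631 MPa

3.631


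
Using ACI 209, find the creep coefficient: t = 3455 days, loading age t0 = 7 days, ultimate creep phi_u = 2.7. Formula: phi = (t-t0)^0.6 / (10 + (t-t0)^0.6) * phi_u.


dt = 3455 - 7 = 3448
phi = 3448^0.6 / (10 + 3448^0.6) * 2.7
= 2.511

2.511


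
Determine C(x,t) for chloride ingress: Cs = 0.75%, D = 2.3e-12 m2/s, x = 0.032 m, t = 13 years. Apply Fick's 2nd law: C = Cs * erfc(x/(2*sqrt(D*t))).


t_seconds = 13 * 365.25 * 24 * 3600 = 410248800.0 s
arg = 0.032 / (2 * sqrt(2.3e-12 * 410248800.0))
= 0.5209
erfc(0.5209) = 0.4613
C = 0.75 * 0.4613 = 0.346%

0.346


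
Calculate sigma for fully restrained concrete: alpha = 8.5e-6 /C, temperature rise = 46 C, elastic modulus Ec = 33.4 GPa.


sigma = alpha * dT * Ec
= 8.5e-6 * 46 * 33.4 * 1000
= 13.059 MPa

13.059


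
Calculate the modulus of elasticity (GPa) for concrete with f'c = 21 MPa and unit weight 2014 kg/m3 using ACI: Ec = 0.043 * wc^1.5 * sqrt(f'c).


Ec = 0.043 * 2014^1.5 * sqrt(21) / 1000
= 17.81 GPa

17.81


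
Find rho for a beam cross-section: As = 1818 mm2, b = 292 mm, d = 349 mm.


rho = As / (b * d)
= 1818 / (292 * 349)
= 0.0178

0.0178


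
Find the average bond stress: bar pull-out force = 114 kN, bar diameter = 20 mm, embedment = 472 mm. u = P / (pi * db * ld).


u = P / (pi * db * ld)
= 114 * 1000 / (pi * 20 * 472)
= 3.844 MPa

3.844


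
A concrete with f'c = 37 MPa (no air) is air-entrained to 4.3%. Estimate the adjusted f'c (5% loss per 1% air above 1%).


Strength loss = (4.3 - 1) * 5 = 16.5%
f'c = 37 * (1 - 16.5/100)
= 30.89 MPa

30.89


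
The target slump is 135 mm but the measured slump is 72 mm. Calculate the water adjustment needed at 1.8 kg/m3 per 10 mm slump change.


Difference = 135 - 72 = 63 mm
Water adjustment = 63 * 1.8 / 10 = 11.3 kg/m3

11.3


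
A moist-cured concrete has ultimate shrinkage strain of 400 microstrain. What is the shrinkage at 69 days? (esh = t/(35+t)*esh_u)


esh(69) = 69 / (35 + 69) * 400
= 69 / 104 * 400
= 265.4 microstrain

265.4


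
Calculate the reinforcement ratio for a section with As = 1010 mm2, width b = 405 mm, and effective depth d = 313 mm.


rho = As / (b * d)
= 1010 / (405 * 313)
= 0.008

0.008


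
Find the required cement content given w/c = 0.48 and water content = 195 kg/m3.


Cement = water / (w/c)
= 195 / 0.48
= 406.2 kg/m3

406.2


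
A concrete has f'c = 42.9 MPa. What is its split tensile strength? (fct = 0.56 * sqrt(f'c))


fct = 0.56 * sqrt(42.9)
= 0.56 * 6.55
= 3.668 MPa

3.668


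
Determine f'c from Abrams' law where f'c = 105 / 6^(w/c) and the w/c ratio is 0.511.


f'c = 105 / 6^0.511
= 105 / 2.498
= 42.03 MPa

42.03


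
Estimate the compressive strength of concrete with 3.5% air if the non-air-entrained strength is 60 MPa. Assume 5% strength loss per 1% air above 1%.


Strength loss = (3.5 - 1) * 5 = 12.5%
f'c = 60 * (1 - 12.5/100)
= 52.5 MPa

52.5


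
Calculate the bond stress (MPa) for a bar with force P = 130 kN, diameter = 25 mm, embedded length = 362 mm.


u = P / (pi * db * ld)
= 130 * 1000 / (pi * 25 * 362)
= 4.572 MPa

4.572


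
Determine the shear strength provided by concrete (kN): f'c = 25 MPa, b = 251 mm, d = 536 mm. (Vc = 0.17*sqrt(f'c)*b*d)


Vc = 0.17 * sqrt(25) * 251 * 536 / 1000
= 114.36 kN

114.36


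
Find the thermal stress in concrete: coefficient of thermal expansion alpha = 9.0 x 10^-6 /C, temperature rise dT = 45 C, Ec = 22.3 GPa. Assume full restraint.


sigma = alpha * dT * Ec
= 9.0e-6 * 45 * 22.3 * 1000
= 9.032 MPa

9.032


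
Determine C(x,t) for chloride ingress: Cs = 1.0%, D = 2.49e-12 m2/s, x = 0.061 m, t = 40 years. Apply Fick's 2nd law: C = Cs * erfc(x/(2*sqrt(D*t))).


t_seconds = 40 * 365.25 * 24 * 3600 = 1262304000.0 s
arg = 0.061 / (2 * sqrt(2.49e-12 * 1262304000.0))
= 0.544
erfc(0.544) = 0.4417
C = 1.0 * 0.4417 = 0.4417%

0.4417


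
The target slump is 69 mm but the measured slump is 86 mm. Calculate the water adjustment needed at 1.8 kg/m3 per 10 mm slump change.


Difference = 69 - 86 = -17 mm
Water adjustment = -17 * 1.8 / 10 = -3.1 kg/m3

-3.1


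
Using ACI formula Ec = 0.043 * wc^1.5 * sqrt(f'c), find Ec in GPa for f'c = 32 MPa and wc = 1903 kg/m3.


Ec = 0.043 * 1903^1.5 * sqrt(32) / 1000
= 20.19 GPa

20.19


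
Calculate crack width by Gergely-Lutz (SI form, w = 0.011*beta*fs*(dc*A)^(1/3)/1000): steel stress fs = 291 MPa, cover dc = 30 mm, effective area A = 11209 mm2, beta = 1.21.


w = 0.011 * beta * fs * (dc * A)^(1/3) / 1000
= 0.011 * 1.21 * 291 * (30 * 11209)^(1/3) / 1000
= 0.269 mm

0.269


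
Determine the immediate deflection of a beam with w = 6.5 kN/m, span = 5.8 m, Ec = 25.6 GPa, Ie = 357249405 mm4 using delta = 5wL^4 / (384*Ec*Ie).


Convert: L = 5.8 m = 5800 mm, Ec = 25.6 GPa = 25600 MPa
delta = 5 * 6.5 * 5800^4 / (384 * 25600 * 357249405)
= 10.47 mm

10.47


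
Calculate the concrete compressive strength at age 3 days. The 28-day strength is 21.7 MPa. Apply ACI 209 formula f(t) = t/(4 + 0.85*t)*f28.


f(3) = 3 / (4 + 0.85 * 3) * 21.7
= 3 / 6.55 * 21.7
= 9.94 MPa

9.94


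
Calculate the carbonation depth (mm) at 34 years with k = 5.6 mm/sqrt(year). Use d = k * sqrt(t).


depth = k * sqrt(t)
= 5.6 * sqrt(34)
= 32.65 mm

32.65


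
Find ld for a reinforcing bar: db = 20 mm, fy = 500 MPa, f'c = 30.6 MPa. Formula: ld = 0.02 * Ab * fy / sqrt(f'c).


Ab = pi * 20^2 / 4 = 314.159 mm2
ld = 0.02 * 314.159 * 500 / sqrt(30.6)
= 567.9 mm

567.9


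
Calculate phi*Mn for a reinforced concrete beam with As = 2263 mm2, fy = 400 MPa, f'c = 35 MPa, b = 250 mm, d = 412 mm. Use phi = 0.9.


a = As * fy / (0.85 * f'c * b)
= 2263 * 400 / (0.85 * 35 * 250)
= 121.7076 mm
Mn = As * fy * (d - a/2) / 10^6
= 317.8576 kN-m
phi*Mn = 0.9 * 317.8576 = 286.07 kN-m

286.07


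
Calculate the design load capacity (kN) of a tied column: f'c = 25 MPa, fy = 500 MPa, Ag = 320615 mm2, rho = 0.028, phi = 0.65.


Ast = rho * Ag = 0.028 * 320615 = 8977.22 mm2
phi*Pn = 0.65 * 0.80 * (0.85 * 25 * (320615 - 8977.22) + 500 * 8977.22) / 1000
= 5777.67 kN

5777.67


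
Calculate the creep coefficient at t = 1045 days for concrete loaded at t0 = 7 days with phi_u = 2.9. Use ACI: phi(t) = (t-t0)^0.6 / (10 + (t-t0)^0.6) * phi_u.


dt = 1045 - 7 = 1038
phi = 1038^0.6 / (10 + 1038^0.6) * 2.9
= 2.511

2.511


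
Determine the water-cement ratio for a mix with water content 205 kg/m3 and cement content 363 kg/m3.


w/c = water / cement
w/c = 205 / 363 = 0.565

0.565


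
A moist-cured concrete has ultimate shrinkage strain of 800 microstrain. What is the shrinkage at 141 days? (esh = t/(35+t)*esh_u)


esh(141) = 141 / (35 + 141) * 800
= 141 / 176 * 800
= 640.9 microstrain

640.9


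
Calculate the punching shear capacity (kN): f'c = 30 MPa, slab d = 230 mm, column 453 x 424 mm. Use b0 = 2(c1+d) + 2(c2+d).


b0 = 2*(453 + 230) + 2*(424 + 230) = 2674 mm
Vc = 0.33 * sqrt(30) * 2674 * 230 / 1000
= 1111.64 kN

1111.64


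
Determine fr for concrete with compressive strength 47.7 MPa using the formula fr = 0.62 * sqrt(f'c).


fr = 0.62 * sqrt(47.7)
= 4.282 MPa

4.282


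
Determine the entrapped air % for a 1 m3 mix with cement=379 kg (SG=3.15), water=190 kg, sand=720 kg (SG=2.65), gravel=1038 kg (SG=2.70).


Vol cement = 379 / (3.15 * 1000) = 0.120317 m3
Vol water = 190 / 1000 = 0.19 m3
Vol sand = 720 / (2.65 * 1000) = 0.271698 m3
Vol gravel = 1038 / (2.70 * 1000) = 0.384444 m3
Total solid + water volume = 0.96646 m3
Air = (1 - 0.96646) * 100 = 3.35%

3.35


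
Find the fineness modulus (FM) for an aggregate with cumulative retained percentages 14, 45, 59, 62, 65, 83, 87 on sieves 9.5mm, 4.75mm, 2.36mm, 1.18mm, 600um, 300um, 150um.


FM = sum(cumulative % retained) / 100
= 415 / 100
= 4.15

4.15


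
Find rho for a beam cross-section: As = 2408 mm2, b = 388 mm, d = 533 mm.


rho = As / (b * d)
= 2408 / (388 * 533)
= 0.0116

0.0116


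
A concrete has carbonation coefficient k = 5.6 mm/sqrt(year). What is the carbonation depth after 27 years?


depth = k * sqrt(t)
= 5.6 * sqrt(27)
= 29.1 mm

29.1


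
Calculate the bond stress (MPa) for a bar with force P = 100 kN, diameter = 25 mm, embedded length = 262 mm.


u = P / (pi * db * ld)
= 100 * 1000 / (pi * 25 * 262)
= 4.86 MPa

4.86


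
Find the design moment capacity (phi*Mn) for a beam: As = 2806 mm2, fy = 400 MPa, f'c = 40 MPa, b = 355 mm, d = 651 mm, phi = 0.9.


a = As * fy / (0.85 * f'c * b)
= 2806 * 400 / (0.85 * 40 * 355)
= 92.9909 mm
Mn = As * fy * (d - a/2) / 10^6
= 678.4959 kN-m
phi*Mn = 0.9 * 678.4959 = 610.65 kN-m

610.65


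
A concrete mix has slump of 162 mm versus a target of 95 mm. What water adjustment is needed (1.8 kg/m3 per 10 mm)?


Difference = 95 - 162 = -67 mm
Water adjustment = -67 * 1.8 / 10 = -12.1 kg/m3

-12.1


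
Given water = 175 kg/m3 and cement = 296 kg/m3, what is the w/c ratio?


w/c = water / cement
w/c = 175 / 296 = 0.591

0.591


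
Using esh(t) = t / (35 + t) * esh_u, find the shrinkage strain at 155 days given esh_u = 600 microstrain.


esh(155) = 155 / (35 + 155) * 600
= 155 / 190 * 600
= 489.5 microstrain

489.5


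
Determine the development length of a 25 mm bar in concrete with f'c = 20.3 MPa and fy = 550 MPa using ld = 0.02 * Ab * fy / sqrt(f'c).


Ab = pi * 25^2 / 4 = 490.874 mm2
ld = 0.02 * 490.874 * 550 / sqrt(20.3)
= 1198.4 mm

1198.4


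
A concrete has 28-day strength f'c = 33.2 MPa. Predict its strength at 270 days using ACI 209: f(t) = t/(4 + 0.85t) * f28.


f(270) = 270 / (4 + 0.85 * 270) * 33.2
= 270 / 233.5 * 33.2
= 38.39 MPa

38.39


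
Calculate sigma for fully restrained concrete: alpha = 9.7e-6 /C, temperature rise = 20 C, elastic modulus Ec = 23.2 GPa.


sigma = alpha * dT * Ec
= 9.7e-6 * 20 * 23.2 * 1000
= 4.501 MPa

4.501


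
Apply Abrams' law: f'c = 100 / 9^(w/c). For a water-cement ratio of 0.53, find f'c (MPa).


f'c = 100 / 9^0.53
= 100 / 3.204
= 31.21 MPa

31.21


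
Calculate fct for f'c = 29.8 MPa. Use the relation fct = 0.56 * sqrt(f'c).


fct = 0.56 * sqrt(29.8)
= 0.56 * 5.459
= 3.057 MPa

3.057


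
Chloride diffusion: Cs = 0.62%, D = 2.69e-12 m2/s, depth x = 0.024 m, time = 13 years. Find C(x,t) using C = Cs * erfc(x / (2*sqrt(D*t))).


t_seconds = 13 * 365.25 * 24 * 3600 = 410248800.0 s
arg = 0.024 / (2 * sqrt(2.69e-12 * 410248800.0))
= 0.3612
erfc(0.3612) = 0.6095
C = 0.62 * 0.6095 = 0.3779%

0.3779


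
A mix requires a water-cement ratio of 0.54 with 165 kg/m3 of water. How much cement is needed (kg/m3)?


Cement = water / (w/c)
= 165 / 0.54
= 305.6 kg/m3

305.6


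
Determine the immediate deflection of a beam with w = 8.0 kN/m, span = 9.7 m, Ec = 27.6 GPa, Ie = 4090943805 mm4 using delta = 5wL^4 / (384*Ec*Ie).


Convert: L = 9.7 m = 9700 mm, Ec = 27.6 GPa = 27600 MPa
delta = 5 * 8.0 * 9700^4 / (384 * 27600 * 4090943805)
= 8.17 mm

8.17


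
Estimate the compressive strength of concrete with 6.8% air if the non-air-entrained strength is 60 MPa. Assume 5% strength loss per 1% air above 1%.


Strength loss = (6.8 - 1) * 5 = 29.0%
f'c = 60 * (1 - 29.0/100)
= 42.6 MPa

42.6


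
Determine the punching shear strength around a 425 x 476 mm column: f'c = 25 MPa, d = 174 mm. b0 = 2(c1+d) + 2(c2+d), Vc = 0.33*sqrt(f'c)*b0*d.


b0 = 2*(425 + 174) + 2*(476 + 174) = 2498 mm
Vc = 0.33 * sqrt(25) * 2498 * 174 / 1000
= 717.18 kN

717.18


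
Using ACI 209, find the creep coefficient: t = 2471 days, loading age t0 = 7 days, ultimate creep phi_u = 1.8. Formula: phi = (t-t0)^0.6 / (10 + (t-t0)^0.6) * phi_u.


dt = 2471 - 7 = 2464
phi = 2464^0.6 / (10 + 2464^0.6) * 1.8
= 1.648

1.648


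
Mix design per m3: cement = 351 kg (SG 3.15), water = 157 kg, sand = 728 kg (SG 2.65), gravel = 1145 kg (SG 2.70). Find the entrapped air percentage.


Vol cement = 351 / (3.15 * 1000) = 0.111429 m3
Vol water = 157 / 1000 = 0.157 m3
Vol sand = 728 / (2.65 * 1000) = 0.274717 m3
Vol gravel = 1145 / (2.70 * 1000) = 0.424074 m3
Total solid + water volume = 0.96722 m3
Air = (1 - 0.96722) * 100 = 3.28%

3.28


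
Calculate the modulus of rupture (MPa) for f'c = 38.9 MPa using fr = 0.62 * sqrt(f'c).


fr = 0.62 * sqrt(38.9)
= 3.867 MPa

3.867


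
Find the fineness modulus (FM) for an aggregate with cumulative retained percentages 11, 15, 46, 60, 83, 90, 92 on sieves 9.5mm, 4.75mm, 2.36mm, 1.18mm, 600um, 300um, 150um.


FM = sum(cumulative % retained) / 100
= 397 / 100
= 3.97

3.97


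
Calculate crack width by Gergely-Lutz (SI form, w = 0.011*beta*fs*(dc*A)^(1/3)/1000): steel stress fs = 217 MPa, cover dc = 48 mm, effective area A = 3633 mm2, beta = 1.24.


w = 0.011 * beta * fs * (dc * A)^(1/3) / 1000
= 0.011 * 1.24 * 217 * (48 * 3633)^(1/3) / 1000
= 0.165 mm

0.165


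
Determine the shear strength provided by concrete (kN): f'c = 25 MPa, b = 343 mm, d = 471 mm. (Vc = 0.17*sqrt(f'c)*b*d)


Vc = 0.17 * sqrt(25) * 343 * 471 / 1000
= 137.32 kN

137.32


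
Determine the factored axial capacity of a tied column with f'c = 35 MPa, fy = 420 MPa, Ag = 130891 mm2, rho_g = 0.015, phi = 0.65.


Ast = rho * Ag = 0.015 * 130891 = 1963.365 mm2
phi*Pn = 0.65 * 0.80 * (0.85 * 35 * (130891 - 1963.365) + 420 * 1963.365) / 1000
= 2423.31 kN

2423.31
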